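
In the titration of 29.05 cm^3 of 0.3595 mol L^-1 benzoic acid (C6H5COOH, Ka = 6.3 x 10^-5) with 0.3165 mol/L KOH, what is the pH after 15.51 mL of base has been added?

4.15

Initial n(C6H5COOH) = 0.3595 x 0.02905 = 0.01044 mol.
n(KOH) added = 0.3165 x 0.01551 = 0.004909 mol, converting that many moles of C6H5COOH to C6H5COO-.
Remaining n(C6H5COOH) = 0.005535 mol; n(C6H5COO-) = 0.004909 mol.
By Henderson-Hasselbalch, pH = pKa + log([A^-]/[HA]) = 4.20 + log(0.004909/0.005535) = 4.20 + (-0.05) = 4.15.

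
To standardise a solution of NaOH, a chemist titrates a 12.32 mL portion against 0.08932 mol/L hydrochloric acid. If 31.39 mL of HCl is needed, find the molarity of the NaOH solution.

n(HCl) delivered = 0.08932 x 0.03139 = 0.002804 mol.
For a 1:1 reaction, n(NaOH) = 0.002804 mol.
[NaOH] = 0.002804 mol / 0.01232 L = 0.228 M.

0.228 M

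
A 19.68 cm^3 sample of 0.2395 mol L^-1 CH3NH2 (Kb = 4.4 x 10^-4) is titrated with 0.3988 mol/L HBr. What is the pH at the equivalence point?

5.73

n(CH3NH2) = 0.2395 x 0.01968 = 0.004713 mol; V(HBr) at equivalence = 0.004713/0.3988 = 0.01182 L.
At equivalence the base is fully converted to CH3NH3+; total volume = 0.03150 L, so [CH3NH3+] = 0.004713/0.03150 = 0.1496 M.
Ka(CH3NH3+) = Kw/Kb = 1.0e-14 / 4.4 x 10^-4 = 2.27e-11.
[H^+] = sqrt(Ka x [CH3NH3+]) = sqrt(2.27e-11 x 0.1496) = 1.84e-6 M.
pH = -log(1.84e-6) = 5.73.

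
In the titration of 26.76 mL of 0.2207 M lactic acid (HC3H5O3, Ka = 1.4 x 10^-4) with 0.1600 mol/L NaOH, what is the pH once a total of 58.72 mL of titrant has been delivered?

12.61

n(acid) = 0.2207 x 0.02676 = 0.005906 mol; n(NaOH) added = 0.1600 x 0.05872 = 0.009395 mol.
Base is in excess by 0.009395 - 0.005906 = 0.003489 mol in a total volume of 0.08548 L.
[OH^-] = 0.003489/0.08548 = 0.04082 M, so pOH = 1.39 and pH = 14.00 - 1.39 = 12.61.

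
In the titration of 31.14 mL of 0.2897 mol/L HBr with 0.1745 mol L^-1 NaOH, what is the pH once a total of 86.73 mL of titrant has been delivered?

12.71

n(acid) = 0.2897 x 0.03114 = 0.009021 mol; n(NaOH) added = 0.1745 x 0.08673 = 0.01513 mol.
Base is in excess by 0.01513 - 0.009021 = 0.006113 mol in a total volume of 0.1179 L.
[OH^-] = 0.006113/0.1179 = 0.05186 M, so pOH = 1.29 and pH = 14.00 - 1.29 = 12.71.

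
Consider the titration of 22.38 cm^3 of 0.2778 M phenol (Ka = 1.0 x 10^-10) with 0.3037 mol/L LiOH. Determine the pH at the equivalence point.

n(C6H5OH) = 0.2778 x 0.02238 = 0.006217 mol; V(LiOH) at equivalence = 0.006217/0.3037 = 0.02047 L.
At equivalence all the acid is converted to C6H5O-; total volume = 0.02238 + 0.02047 = 0.04285 L, so [C6H5O-] = 0.006217/0.04285 = 0.1451 M.
Kb = Kw/Ka = 1.0e-14 / 1.0 x 10^-10 = 0.000100.
[OH^-] = sqrt(Kb x [C6H5O-]) = sqrt(0.000100 x 0.1451) = 0.00381 M.
pOH = 2.42, so pH = 14.00 - 2.42 = 11.58.

11.58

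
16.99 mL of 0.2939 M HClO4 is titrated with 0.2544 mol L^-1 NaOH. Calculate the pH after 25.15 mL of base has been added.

12.52

n(acid) = 0.2939 x 0.01699 = 0.004993 mol; n(NaOH) added = 0.2544 x 0.02515 = 0.006398 mol.
Base is in excess by 0.006398 - 0.004993 = 0.001405 mol in a total volume of 0.04214 L.
[OH^-] = 0.001405/0.04214 = 0.03334 M, so pOH = 1.48 and pH = 14.00 - 1.48 = 12.52.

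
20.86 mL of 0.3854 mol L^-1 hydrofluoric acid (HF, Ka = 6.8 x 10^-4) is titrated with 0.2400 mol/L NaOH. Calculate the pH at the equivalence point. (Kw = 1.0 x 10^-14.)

8.17

n(HF) = 0.3854 x 0.02086 = 0.008039 mol; V(NaOH) at equivalence = 0.008039/0.2400 = 0.03350 L.
At equivalence all the acid is converted to F-; total volume = 0.02086 + 0.03350 = 0.05436 L, so [F-] = 0.008039/0.05436 = 0.1479 M.
Kb = Kw/Ka = 1.0e-14 / 6.8 x 10^-4 = 1.47e-11.
[OH^-] = sqrt(Kb x [F-]) = sqrt(1.47e-11 x 0.1479) = 1.47e-6 M.
pOH = 5.83, so pH = 14.00 - 5.83 = 8.17.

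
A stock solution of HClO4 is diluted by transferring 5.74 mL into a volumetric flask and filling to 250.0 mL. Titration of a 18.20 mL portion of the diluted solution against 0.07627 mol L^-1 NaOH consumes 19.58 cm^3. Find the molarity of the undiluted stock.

n(NaOH) = 0.07627 x 0.01958 = 0.001493 mol.
n(HClO4) in the aliquot = 0.001493 mol.
[diluted HClO4] = 0.001493 / 0.01820 = 0.08205 M.
Dilution factor = 250.0/5.740 = 43.55, so [stock] = 0.08205 x 43.55 = 3.57 M.

3.57 M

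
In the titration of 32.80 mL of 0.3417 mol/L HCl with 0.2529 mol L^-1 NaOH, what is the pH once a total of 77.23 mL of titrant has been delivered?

12.88

n(acid) = 0.3417 x 0.03280 = 0.01121 mol; n(NaOH) added = 0.2529 x 0.07723 = 0.01953 mol.
Base is in excess by 0.01953 - 0.01121 = 0.008324 mol in a total volume of 0.1100 L.
[OH^-] = 0.008324/0.1100 = 0.07565 M, so pOH = 1.12 and pH = 14.00 - 1.12 = 12.88.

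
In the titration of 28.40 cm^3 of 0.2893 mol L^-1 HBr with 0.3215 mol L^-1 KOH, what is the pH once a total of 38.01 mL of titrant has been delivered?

12.78

n(acid) = 0.2893 x 0.02840 = 0.008216 mol; n(KOH) added = 0.3215 x 0.03801 = 0.01222 mol.
Base is in excess by 0.01222 - 0.008216 = 0.004004 mol in a total volume of 0.06641 L.
[OH^-] = 0.004004/0.06641 = 0.06029 M, so pOH = 1.22 and pH = 14.00 - 1.22 = 12.78.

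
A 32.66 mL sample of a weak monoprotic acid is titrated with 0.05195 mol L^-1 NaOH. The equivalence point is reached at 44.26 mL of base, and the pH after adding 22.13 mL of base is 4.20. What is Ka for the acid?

22.13 mL is half of the equivalence volume, so this is the half-equivalence point where [HA] = [A^-].
At half-equivalence pH = pKa, so pKa = 4.20.
Ka = 10^(-4.20) = 6.3 x 10^-5.

6.3 x 10^-5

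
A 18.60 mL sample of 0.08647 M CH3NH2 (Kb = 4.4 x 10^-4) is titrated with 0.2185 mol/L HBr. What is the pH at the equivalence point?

5.93

n(CH3NH2) = 0.08647 x 0.01860 = 0.001608 mol; V(HBr) at equivalence = 0.001608/0.2185 = 0.007361 L.
At equivalence the base is fully converted to CH3NH3+; total volume = 0.02596 L, so [CH3NH3+] = 0.001608/0.02596 = 0.06195 M.
Ka(CH3NH3+) = Kw/Kb = 1.0e-14 / 4.4 x 10^-4 = 2.27e-11.
[H^+] = sqrt(Ka x [CH3NH3+]) = sqrt(2.27e-11 x 0.06195) = 1.19e-6 M.
pH = -log(1.19e-6) = 5.93.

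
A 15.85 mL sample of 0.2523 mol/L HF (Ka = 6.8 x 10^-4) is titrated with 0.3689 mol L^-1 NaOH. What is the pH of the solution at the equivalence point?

8.17

n(HF) = 0.2523 x 0.01585 = 0.003999 mol; V(NaOH) at equivalence = 0.003999/0.3689 = 0.01084 L.
At equivalence all the acid is converted to F-; total volume = 0.01585 + 0.01084 = 0.02669 L, so [F-] = 0.003999/0.02669 = 0.1498 M.
Kb = Kw/Ka = 1.0e-14 / 6.8 x 10^-4 = 1.47e-11.
[OH^-] = sqrt(Kb x [F-]) = sqrt(1.47e-11 x 0.1498) = 1.48e-6 M.
pOH = 5.83, so pH = 14.00 - 5.83 = 8.17.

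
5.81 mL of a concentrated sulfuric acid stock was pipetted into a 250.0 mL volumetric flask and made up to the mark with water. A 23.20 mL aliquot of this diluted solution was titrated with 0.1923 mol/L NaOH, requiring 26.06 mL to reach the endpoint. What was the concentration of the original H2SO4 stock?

4.65 M

n(NaOH) = 0.1923 x 0.02606 = 0.005011 mol.
n(H2SO4) in the aliquot = 0.005011 x 1/2 = 0.002506 mol.
[diluted H2SO4] = 0.002506 / 0.02320 = 0.1080 M.
Dilution factor = 250.0/5.810 = 43.03, so [stock] = 0.1080 x 43.03 = 4.65 M.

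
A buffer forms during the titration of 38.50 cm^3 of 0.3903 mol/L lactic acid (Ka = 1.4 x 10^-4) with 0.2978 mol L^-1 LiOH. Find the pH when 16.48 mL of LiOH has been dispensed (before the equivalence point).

Initial n(HC3H5O3) = 0.3903 x 0.03850 = 0.01503 mol.
n(LiOH) added = 0.2978 x 0.01648 = 0.004908 mol, converting that many moles of HC3H5O3 to C3H5O3-.
Remaining n(HC3H5O3) = 0.01012 mol; n(C3H5O3-) = 0.004908 mol.
By Henderson-Hasselbalch, pH = pKa + log([A^-]/[HA]) = 3.85 + log(0.004908/0.01012) = 3.85 + (-0.31) = 3.54.

3.54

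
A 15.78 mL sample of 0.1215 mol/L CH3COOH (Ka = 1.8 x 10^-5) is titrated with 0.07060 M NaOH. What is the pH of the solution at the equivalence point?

n(CH3COOH) = 0.1215 x 0.01578 = 0.001917 mol; V(NaOH) at equivalence = 0.001917/0.07060 = 0.02716 L.
At equivalence all the acid is converted to CH3COO-; total volume = 0.01578 + 0.02716 = 0.04294 L, so [CH3COO-] = 0.001917/0.04294 = 0.04465 M.
Kb = Kw/Ka = 1.0e-14 / 1.8 x 10^-5 = 5.56e-10.
[OH^-] = sqrt(Kb x [CH3COO-]) = sqrt(5.56e-10 x 0.04465) = 4.98e-6 M.
pOH = 5.30, so pH = 14.00 - 5.30 = 8.70.

8.70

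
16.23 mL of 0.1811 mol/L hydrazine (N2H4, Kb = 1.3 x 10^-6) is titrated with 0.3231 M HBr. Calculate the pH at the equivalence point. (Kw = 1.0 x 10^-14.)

4.52

n(N2H4) = 0.1811 x 0.01623 = 0.002939 mol; V(HBr) at equivalence = 0.002939/0.3231 = 0.009097 L.
At equivalence the base is fully converted to N2H5+; total volume = 0.02533 L, so [N2H5+] = 0.002939/0.02533 = 0.1161 M.
Ka(N2H5+) = Kw/Kb = 1.0e-14 / 1.3 x 10^-6 = 7.69e-9.
[H^+] = sqrt(Ka x [N2H5+]) = sqrt(7.69e-9 x 0.1161) = 2.99e-5 M.
pH = -log(2.99e-5) = 4.52.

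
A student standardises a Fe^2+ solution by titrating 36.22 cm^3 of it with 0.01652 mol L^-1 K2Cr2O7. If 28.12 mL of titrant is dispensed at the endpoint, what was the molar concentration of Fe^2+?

n(K2Cr2O7) = 0.01652 x 0.02812 = 0.0004645 mol.
From the balanced equation, 1 mol K2Cr2O7 reacts with 6 mol Fe^2+, so n(Fe^2+) = 0.0004645 x 6/1 = 0.002787 mol.
[Fe^2+] = 0.002787 / 0.03622 L = 0.0770 M.

0.0770 M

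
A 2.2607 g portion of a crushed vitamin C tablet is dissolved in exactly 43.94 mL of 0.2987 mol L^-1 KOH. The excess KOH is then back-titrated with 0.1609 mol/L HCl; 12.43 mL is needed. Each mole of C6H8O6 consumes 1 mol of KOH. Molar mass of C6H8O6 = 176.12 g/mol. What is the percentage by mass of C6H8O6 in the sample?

86.7%

Total n(KOH) added = 0.2987 x 0.04394 = 0.01312 mol.
n(HCl) used = 0.1609 x 0.01243 = 0.002000 mol, which equals the excess n(KOH).
So n(KOH) consumed by the sample = 0.01312 - 0.002000 = 0.01112 mol.
n(C6H8O6) = 0.01112 / 1 = 0.01112 mol.
mass C6H8O6 = 0.01112 x 176.12 = 1.959 g, so %C6H8O6 = 1.959/2.2607 x 100 = 86.7%.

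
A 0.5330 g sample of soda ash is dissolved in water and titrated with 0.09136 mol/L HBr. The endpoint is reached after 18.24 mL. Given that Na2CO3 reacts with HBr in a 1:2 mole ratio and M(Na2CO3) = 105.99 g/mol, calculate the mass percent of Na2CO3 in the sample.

16.6%

n(HBr) = 0.09136 x 0.01824 = 0.001666 mol.
n(Na2CO3) = 0.001666 / 2 = 0.0008332 mol.
mass of Na2CO3 = 0.0008332 x 105.99 = 0.08831 g.
% purity = 0.08831 / 0.5330 x 100 = 16.6%.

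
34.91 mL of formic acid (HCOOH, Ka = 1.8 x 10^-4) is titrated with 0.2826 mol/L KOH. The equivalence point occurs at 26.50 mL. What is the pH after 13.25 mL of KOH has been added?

13.25 mL is exactly half the equivalence volume (26.50/2), i.e. the half-equivalence point.
There, n(HA) = n(A^-), so pH = pKa = -log(1.8 x 10^-4) = 3.74.

3.74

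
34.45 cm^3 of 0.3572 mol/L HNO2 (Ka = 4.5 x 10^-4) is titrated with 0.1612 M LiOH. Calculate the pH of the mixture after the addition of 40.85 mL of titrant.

3.41

Initial n(HNO2) = 0.3572 x 0.03445 = 0.01231 mol.
n(LiOH) added = 0.1612 x 0.04085 = 0.006585 mol, converting that many moles of HNO2 to NO2-.
Remaining n(HNO2) = 0.005721 mol; n(NO2-) = 0.006585 mol.
By Henderson-Hasselbalch, pH = pKa + log([A^-]/[HA]) = 3.35 + log(0.006585/0.005721) = 3.35 + (+0.06) = 3.41.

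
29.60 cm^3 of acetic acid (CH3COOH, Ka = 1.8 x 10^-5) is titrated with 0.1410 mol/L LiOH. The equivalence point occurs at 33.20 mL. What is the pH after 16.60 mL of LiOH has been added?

4.74

16.60 mL is exactly half the equivalence volume (33.20/2), i.e. the half-equivalence point.
There, n(HA) = n(A^-), so pH = pKa = -log(1.8 x 10^-5) = 4.74.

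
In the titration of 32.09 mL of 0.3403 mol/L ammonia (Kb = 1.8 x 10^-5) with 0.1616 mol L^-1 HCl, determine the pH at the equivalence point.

n(NH3) = 0.3403 x 0.03209 = 0.01092 mol; V(HCl) at equivalence = 0.01092/0.1616 = 0.06758 L.
At equivalence the base is fully converted to NH4+; total volume = 0.09967 L, so [NH4+] = 0.01092/0.09967 = 0.1096 M.
Ka(NH4+) = Kw/Kb = 1.0e-14 / 1.8 x 10^-5 = 5.56e-10.
[H^+] = sqrt(Ka x [NH4+]) = sqrt(5.56e-10 x 0.1096) = 7.80e-6 M.
pH = -log(7.80e-6) = 5.11.

5.11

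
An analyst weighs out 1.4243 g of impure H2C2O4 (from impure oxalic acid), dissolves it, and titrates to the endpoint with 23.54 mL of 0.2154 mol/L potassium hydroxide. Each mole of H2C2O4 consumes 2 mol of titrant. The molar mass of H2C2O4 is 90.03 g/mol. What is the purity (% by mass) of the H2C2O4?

16.0%

n(KOH) = 0.2154 x 0.02354 = 0.005071 mol.
n(H2C2O4) = 0.005071 / 2 = 0.002535 mol.
mass of H2C2O4 = 0.002535 x 90.03 = 0.2282 g.
% purity = 0.2282 / 1.4243 x 100 = 16.0%.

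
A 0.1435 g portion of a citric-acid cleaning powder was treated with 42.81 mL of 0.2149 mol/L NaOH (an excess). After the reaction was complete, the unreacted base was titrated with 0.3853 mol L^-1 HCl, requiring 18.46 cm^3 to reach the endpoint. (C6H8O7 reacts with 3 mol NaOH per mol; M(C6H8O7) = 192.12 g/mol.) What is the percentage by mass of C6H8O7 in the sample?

Total n(NaOH) added = 0.2149 x 0.04281 = 0.009200 mol.
n(HCl) used = 0.3853 x 0.01846 = 0.007113 mol, which equals the excess n(NaOH).
So n(NaOH) consumed by the sample = 0.009200 - 0.007113 = 0.002087 mol.
n(C6H8O7) = 0.002087 / 3 = 0.0006957 mol.
mass C6H8O7 = 0.0006957 x 192.12 = 0.1337 g, so %C6H8O7 = 0.1337/0.1435 x 100 = 93.1%.

93.1%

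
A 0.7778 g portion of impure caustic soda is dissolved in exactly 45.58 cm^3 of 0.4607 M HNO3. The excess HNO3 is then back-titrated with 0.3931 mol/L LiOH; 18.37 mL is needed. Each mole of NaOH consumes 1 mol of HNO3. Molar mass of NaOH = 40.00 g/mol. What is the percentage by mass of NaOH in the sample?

Total n(HNO3) added = 0.4607 x 0.04558 = 0.02100 mol.
n(LiOH) used = 0.3931 x 0.01837 = 0.007221 mol, which equals the excess n(HNO3).
So n(HNO3) consumed by the sample = 0.02100 - 0.007221 = 0.01378 mol.
n(NaOH) = 0.01378 / 1 = 0.01378 mol.
mass NaOH = 0.01378 x 40.00 = 0.5511 g, so %NaOH = 0.5511/0.7778 x 100 = 70.9%.

70.9%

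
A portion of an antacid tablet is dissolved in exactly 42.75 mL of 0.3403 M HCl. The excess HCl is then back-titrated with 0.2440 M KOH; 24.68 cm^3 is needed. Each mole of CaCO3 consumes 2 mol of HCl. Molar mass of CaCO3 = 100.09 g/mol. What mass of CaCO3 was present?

0.427 g

Total n(HCl) added = 0.3403 x 0.04275 = 0.01455 mol.
n(KOH) used = 0.2440 x 0.02468 = 0.006022 mol, which equals the excess n(HCl).
So n(HCl) consumed by the sample = 0.01455 - 0.006022 = 0.008526 mol.
n(CaCO3) = 0.008526 / 2 = 0.004263 mol.
mass = 0.004263 mol x 100.09 g/mol = 0.427 g.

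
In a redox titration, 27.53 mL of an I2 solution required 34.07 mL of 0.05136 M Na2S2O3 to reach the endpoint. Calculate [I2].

0.0318 M

n(Na2S2O3) = 0.05136 x 0.03407 = 0.001750 mol.
From the balanced equation, 2 mol Na2S2O3 reacts with 1 mol I2, so n(I2) = 0.001750 x 1/2 = 0.0008749 mol.
[I2] = 0.0008749 / 0.02753 L = 0.0318 M.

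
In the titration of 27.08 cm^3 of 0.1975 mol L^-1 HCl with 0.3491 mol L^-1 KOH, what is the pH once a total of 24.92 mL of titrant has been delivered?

n(acid) = 0.1975 x 0.02708 = 0.005348 mol; n(KOH) added = 0.3491 x 0.02492 = 0.008700 mol.
Base is in excess by 0.008700 - 0.005348 = 0.003351 mol in a total volume of 0.05200 L.
[OH^-] = 0.003351/0.05200 = 0.06445 M, so pOH = 1.19 and pH = 14.00 - 1.19 = 12.81.

12.81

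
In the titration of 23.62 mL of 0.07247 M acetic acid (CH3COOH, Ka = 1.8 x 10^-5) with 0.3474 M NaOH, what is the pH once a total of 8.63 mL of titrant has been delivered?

n(acid) = 0.07247 x 0.02362 = 0.001712 mol; n(NaOH) added = 0.3474 x 0.008630 = 0.002998 mol.
Base is in excess by 0.002998 - 0.001712 = 0.001286 mol in a total volume of 0.03225 L.
[OH^-] = 0.001286/0.03225 = 0.03989 M, so pOH = 1.40 and pH = 14.00 - 1.40 = 12.60.

12.60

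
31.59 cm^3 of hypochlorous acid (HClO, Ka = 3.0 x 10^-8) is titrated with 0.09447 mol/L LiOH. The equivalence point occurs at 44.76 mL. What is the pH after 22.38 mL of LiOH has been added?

7.52

22.38 mL is exactly half the equivalence volume (44.76/2), i.e. the half-equivalence point.
There, n(HA) = n(A^-), so pH = pKa = -log(3.0 x 10^-8) = 7.52.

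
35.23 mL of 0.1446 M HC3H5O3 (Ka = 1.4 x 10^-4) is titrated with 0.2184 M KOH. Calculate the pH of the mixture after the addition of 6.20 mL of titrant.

3.41

Initial n(HC3H5O3) = 0.1446 x 0.03523 = 0.005094 mol.
n(KOH) added = 0.2184 x 0.006200 = 0.001354 mol, converting that many moles of HC3H5O3 to C3H5O3-.
Remaining n(HC3H5O3) = 0.003740 mol; n(C3H5O3-) = 0.001354 mol.
By Henderson-Hasselbalch, pH = pKa + log([A^-]/[HA]) = 3.85 + log(0.001354/0.003740) = 3.85 + (-0.44) = 3.41.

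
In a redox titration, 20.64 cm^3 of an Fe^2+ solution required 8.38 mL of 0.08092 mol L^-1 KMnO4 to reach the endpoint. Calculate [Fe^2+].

n(KMnO4) = 0.08092 x 0.008380 = 0.0006781 mol.
From the balanced equation, 1 mol KMnO4 reacts with 5 mol Fe^2+, so n(Fe^2+) = 0.0006781 x 5/1 = 0.003391 mol.
[Fe^2+] = 0.003391 / 0.02064 L = 0.164 M.

0.164 M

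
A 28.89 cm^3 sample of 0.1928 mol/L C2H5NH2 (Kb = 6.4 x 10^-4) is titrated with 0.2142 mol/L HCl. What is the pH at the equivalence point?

5.90

n(C2H5NH2) = 0.1928 x 0.02889 = 0.005570 mol; V(HCl) at equivalence = 0.005570/0.2142 = 0.02600 L.
At equivalence the base is fully converted to C2H5NH3+; total volume = 0.05489 L, so [C2H5NH3+] = 0.005570/0.05489 = 0.1015 M.
Ka(C2H5NH3+) = Kw/Kb = 1.0e-14 / 6.4 x 10^-4 = 1.56e-11.
[H^+] = sqrt(Ka x [C2H5NH3+]) = sqrt(1.56e-11 x 0.1015) = 1.26e-6 M.
pH = -log(1.26e-6) = 5.90.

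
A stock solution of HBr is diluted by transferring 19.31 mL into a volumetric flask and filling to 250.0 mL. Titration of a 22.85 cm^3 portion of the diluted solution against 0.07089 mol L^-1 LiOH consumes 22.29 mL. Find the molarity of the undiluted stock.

0.895 M

n(LiOH) = 0.07089 x 0.02229 = 0.001580 mol.
n(HBr) in the aliquot = 0.001580 mol.
[diluted HBr] = 0.001580 / 0.02285 = 0.06915 M.
Dilution factor = 250.0/19.31 = 12.95, so [stock] = 0.06915 x 12.95 = 0.895 M.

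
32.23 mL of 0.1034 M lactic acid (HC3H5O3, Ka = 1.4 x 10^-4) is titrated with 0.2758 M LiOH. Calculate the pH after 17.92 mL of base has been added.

12.51

n(acid) = 0.1034 x 0.03223 = 0.003333 mol; n(LiOH) added = 0.2758 x 0.01792 = 0.004942 mol.
Base is in excess by 0.004942 - 0.003333 = 0.001610 mol in a total volume of 0.05015 L.
[OH^-] = 0.001610/0.05015 = 0.03210 M, so pOH = 1.49 and pH = 14.00 - 1.49 = 12.51.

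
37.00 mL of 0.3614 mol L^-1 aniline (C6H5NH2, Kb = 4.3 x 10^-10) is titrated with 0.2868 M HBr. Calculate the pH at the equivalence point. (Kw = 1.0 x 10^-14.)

n(C6H5NH2) = 0.3614 x 0.03700 = 0.01337 mol; V(HBr) at equivalence = 0.01337/0.2868 = 0.04662 L.
At equivalence the base is fully converted to C6H5NH3+; total volume = 0.08362 L, so [C6H5NH3+] = 0.01337/0.08362 = 0.1599 M.
Ka(C6H5NH3+) = Kw/Kb = 1.0e-14 / 4.3 x 10^-10 = 2.33e-5.
[H^+] = sqrt(Ka x [C6H5NH3+]) = sqrt(2.33e-5 x 0.1599) = 0.00193 M.
pH = -log(0.00193) = 2.71.

2.71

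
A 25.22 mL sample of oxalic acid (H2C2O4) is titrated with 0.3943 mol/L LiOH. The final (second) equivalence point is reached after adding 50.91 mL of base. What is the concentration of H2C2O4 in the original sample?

n(LiOH) = 0.3943 x 0.05091 = 0.02007 mol.
At the final (second) equivalence point, 2 mol OH^- react per mol H2C2O4, so n(H2C2O4) = 0.02007 / 2 = 0.01004 mol.
[H2C2O4] = 0.01004 / 0.02522 L = 0.398 M.

0.398 M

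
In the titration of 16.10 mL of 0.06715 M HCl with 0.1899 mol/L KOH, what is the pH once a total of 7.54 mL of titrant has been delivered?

12.17

n(acid) = 0.06715 x 0.01610 = 0.001081 mol; n(KOH) added = 0.1899 x 0.007540 = 0.001432 mol.
Base is in excess by 0.001432 - 0.001081 = 0.0003507 mol in a total volume of 0.02364 L.
[OH^-] = 0.0003507/0.02364 = 0.01484 M, so pOH = 1.83 and pH = 14.00 - 1.83 = 12.17.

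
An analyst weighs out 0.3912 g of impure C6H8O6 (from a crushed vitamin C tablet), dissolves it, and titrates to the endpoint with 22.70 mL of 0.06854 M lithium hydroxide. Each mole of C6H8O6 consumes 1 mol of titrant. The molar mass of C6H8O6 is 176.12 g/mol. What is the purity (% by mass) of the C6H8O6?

n(LiOH) = 0.06854 x 0.02270 = 0.001556 mol.
n(C6H8O6) = 0.001556 / 1 = 0.001556 mol.
mass of C6H8O6 = 0.001556 x 176.12 = 0.2740 g.
% purity = 0.2740 / 0.3912 x 100 = 70.0%.

70.0%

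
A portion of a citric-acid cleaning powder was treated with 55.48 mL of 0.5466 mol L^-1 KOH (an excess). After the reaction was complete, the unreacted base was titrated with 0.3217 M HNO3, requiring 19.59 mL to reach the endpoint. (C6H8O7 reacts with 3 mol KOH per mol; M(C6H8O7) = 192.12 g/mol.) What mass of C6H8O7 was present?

1.54 g

Total n(KOH) added = 0.5466 x 0.05548 = 0.03033 mol.
n(HNO3) used = 0.3217 x 0.01959 = 0.006302 mol, which equals the excess n(KOH).
So n(KOH) consumed by the sample = 0.03033 - 0.006302 = 0.02402 mol.
n(C6H8O7) = 0.02402 / 3 = 0.008008 mol.
mass = 0.008008 mol x 192.12 g/mol = 1.54 g.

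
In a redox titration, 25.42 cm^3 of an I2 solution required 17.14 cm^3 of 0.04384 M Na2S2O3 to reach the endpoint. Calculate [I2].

0.0148 M

n(Na2S2O3) = 0.04384 x 0.01714 = 0.0007514 mol.
From the balanced equation, 2 mol Na2S2O3 reacts with 1 mol I2, so n(I2) = 0.0007514 x 1/2 = 0.0003757 mol.
[I2] = 0.0003757 / 0.02542 L = 0.0148 M.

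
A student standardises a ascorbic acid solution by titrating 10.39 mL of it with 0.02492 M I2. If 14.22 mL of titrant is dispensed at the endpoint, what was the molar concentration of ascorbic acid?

0.0341 M

n(I2) = 0.02492 x 0.01422 = 0.0003544 mol.
From the balanced equation, 1 mol I2 reacts with 1 mol ascorbic acid, so n(ascorbic acid) = 0.0003544 x 1/1 = 0.0003544 mol.
[ascorbic acid] = 0.0003544 / 0.01039 L = 0.0341 M.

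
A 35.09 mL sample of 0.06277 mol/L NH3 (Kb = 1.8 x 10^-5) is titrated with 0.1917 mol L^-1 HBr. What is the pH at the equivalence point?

n(NH3) = 0.06277 x 0.03509 = 0.002203 mol; V(HBr) at equivalence = 0.002203/0.1917 = 0.01149 L.
At equivalence the base is fully converted to NH4+; total volume = 0.04658 L, so [NH4+] = 0.002203/0.04658 = 0.04729 M.
Ka(NH4+) = Kw/Kb = 1.0e-14 / 1.8 x 10^-5 = 5.56e-10.
[H^+] = sqrt(Ka x [NH4+]) = sqrt(5.56e-10 x 0.04729) = 5.13e-6 M.
pH = -log(5.13e-6) = 5.29.

5.29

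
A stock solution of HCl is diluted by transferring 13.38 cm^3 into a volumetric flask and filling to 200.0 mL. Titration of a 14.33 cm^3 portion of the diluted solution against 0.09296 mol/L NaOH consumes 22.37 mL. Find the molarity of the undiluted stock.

2.17 M

n(NaOH) = 0.09296 x 0.02237 = 0.002080 mol.
n(HCl) in the aliquot = 0.002080 mol.
[diluted HCl] = 0.002080 / 0.01433 = 0.1451 M.
Dilution factor = 200.0/13.38 = 14.95, so [stock] = 0.1451 x 14.95 = 2.17 M.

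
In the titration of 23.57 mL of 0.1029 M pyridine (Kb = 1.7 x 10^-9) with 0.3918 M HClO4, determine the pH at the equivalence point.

n(C5H5N) = 0.1029 x 0.02357 = 0.002425 mol; V(HClO4) at equivalence = 0.002425/0.3918 = 0.006190 L.
At equivalence the base is fully converted to C5H5NH+; total volume = 0.02976 L, so [C5H5NH+] = 0.002425/0.02976 = 0.08150 M.
Ka(C5H5NH+) = Kw/Kb = 1.0e-14 / 1.7 x 10^-9 = 5.88e-6.
[H^+] = sqrt(Ka x [C5H5NH+]) = sqrt(5.88e-6 x 0.08150) = 0.000692 M.
pH = -log(0.000692) = 3.16.

3.16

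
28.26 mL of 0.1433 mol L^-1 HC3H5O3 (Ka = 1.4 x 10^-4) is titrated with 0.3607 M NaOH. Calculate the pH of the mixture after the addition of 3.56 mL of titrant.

Initial n(HC3H5O3) = 0.1433 x 0.02826 = 0.004050 mol.
n(NaOH) added = 0.3607 x 0.003560 = 0.001284 mol, converting that many moles of HC3H5O3 to C3H5O3-.
Remaining n(HC3H5O3) = 0.002766 mol; n(C3H5O3-) = 0.001284 mol.
By Henderson-Hasselbalch, pH = pKa + log([A^-]/[HA]) = 3.85 + log(0.001284/0.002766) = 3.85 + (-0.33) = 3.52.

3.52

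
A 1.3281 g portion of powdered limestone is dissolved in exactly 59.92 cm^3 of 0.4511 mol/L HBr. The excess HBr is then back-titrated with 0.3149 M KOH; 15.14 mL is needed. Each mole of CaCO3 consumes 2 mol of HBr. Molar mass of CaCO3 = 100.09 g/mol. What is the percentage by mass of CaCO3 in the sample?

Total n(HBr) added = 0.4511 x 0.05992 = 0.02703 mol.
n(KOH) used = 0.3149 x 0.01514 = 0.004768 mol, which equals the excess n(HBr).
So n(HBr) consumed by the sample = 0.02703 - 0.004768 = 0.02226 mol.
n(CaCO3) = 0.02226 / 2 = 0.01113 mol.
mass CaCO3 = 0.01113 x 100.09 = 1.114 g, so %CaCO3 = 1.114/1.3281 x 100 = 83.9%.

83.9%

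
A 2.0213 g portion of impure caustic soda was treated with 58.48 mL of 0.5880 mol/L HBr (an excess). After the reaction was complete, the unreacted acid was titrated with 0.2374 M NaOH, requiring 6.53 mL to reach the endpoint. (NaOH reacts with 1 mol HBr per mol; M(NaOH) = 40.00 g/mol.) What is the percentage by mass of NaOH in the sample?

65.0%

Total n(HBr) added = 0.5880 x 0.05848 = 0.03439 mol.
n(NaOH) used = 0.2374 x 0.006530 = 0.001550 mol, which equals the excess n(HBr).
So n(HBr) consumed by the sample = 0.03439 - 0.001550 = 0.03284 mol.
n(NaOH) = 0.03284 / 1 = 0.03284 mol.
mass NaOH = 0.03284 x 40.00 = 1.313 g, so %NaOH = 1.313/2.0213 x 100 = 65.0%.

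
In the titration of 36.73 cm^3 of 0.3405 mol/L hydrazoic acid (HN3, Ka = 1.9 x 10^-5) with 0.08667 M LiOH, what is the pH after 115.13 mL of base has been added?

Initial n(HN3) = 0.3405 x 0.03673 = 0.01251 mol.
n(LiOH) added = 0.08667 x 0.1151 = 0.009978 mol, converting that many moles of HN3 to N3-.
Remaining n(HN3) = 0.002528 mol; n(N3-) = 0.009978 mol.
By Henderson-Hasselbalch, pH = pKa + log([A^-]/[HA]) = 4.72 + log(0.009978/0.002528) = 4.72 + (+0.60) = 5.32.

5.32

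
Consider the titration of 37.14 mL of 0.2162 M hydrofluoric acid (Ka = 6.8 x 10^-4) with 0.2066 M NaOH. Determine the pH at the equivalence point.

n(HF) = 0.2162 x 0.03714 = 0.008030 mol; V(NaOH) at equivalence = 0.008030/0.2066 = 0.03887 L.
At equivalence all the acid is converted to F-; total volume = 0.03714 + 0.03887 = 0.07601 L, so [F-] = 0.008030/0.07601 = 0.1056 M.
Kb = Kw/Ka = 1.0e-14 / 6.8 x 10^-4 = 1.47e-11.
[OH^-] = sqrt(Kb x [F-]) = sqrt(1.47e-11 x 0.1056) = 1.25e-6 M.
pOH = 5.90, so pH = 14.00 - 5.90 = 8.10.

8.10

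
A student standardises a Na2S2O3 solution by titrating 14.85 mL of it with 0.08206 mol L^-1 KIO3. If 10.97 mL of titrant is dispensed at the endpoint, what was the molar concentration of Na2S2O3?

n(KIO3) = 0.08206 x 0.01097 = 0.0009002 mol.
From the balanced equation, 1 mol KIO3 reacts with 6 mol Na2S2O3, so n(Na2S2O3) = 0.0009002 x 6/1 = 0.005401 mol.
[Na2S2O3] = 0.005401 / 0.01485 L = 0.364 M.

0.364 M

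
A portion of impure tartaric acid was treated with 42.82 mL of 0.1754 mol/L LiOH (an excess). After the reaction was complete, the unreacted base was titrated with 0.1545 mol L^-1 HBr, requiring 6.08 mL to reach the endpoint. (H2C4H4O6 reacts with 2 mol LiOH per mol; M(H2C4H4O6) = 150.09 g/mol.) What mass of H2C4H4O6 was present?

0.493 g

Total n(LiOH) added = 0.1754 x 0.04282 = 0.007511 mol.
n(HBr) used = 0.1545 x 0.006080 = 0.0009394 mol, which equals the excess n(LiOH).
So n(LiOH) consumed by the sample = 0.007511 - 0.0009394 = 0.006571 mol.
n(H2C4H4O6) = 0.006571 / 2 = 0.003286 mol.
mass = 0.003286 mol x 150.09 g/mol = 0.493 g.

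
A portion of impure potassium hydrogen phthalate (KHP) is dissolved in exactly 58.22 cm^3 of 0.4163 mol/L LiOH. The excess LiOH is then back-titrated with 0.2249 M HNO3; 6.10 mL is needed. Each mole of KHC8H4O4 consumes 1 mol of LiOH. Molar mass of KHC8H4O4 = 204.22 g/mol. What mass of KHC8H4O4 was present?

Total n(LiOH) added = 0.4163 x 0.05822 = 0.02424 mol.
n(HNO3) used = 0.2249 x 0.006100 = 0.001372 mol, which equals the excess n(LiOH).
So n(LiOH) consumed by the sample = 0.02424 - 0.001372 = 0.02287 mol.
n(KHC8H4O4) = 0.02287 / 1 = 0.02287 mol.
mass = 0.02287 mol x 204.22 g/mol = 4.67 g.

4.67 g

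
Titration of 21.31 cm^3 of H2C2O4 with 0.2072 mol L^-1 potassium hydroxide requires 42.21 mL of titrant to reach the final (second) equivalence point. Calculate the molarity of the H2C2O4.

0.205 M

n(KOH) = 0.2072 x 0.04221 = 0.008746 mol.
At the final (second) equivalence point, 2 mol OH^- react per mol H2C2O4, so n(H2C2O4) = 0.008746 / 2 = 0.004373 mol.
[H2C2O4] = 0.004373 / 0.02131 L = 0.205 M.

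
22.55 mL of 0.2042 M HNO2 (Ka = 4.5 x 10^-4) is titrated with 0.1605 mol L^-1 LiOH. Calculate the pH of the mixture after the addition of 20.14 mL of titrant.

3.72

Initial n(HNO2) = 0.2042 x 0.02255 = 0.004605 mol.
n(LiOH) added = 0.1605 x 0.02014 = 0.003232 mol, converting that many moles of HNO2 to NO2-.
Remaining n(HNO2) = 0.001372 mol; n(NO2-) = 0.003232 mol.
By Henderson-Hasselbalch, pH = pKa + log([A^-]/[HA]) = 3.35 + log(0.003232/0.001372) = 3.35 + (+0.37) = 3.72.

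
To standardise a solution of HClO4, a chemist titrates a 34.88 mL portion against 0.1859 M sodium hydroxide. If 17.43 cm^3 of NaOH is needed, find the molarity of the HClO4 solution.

n(NaOH) delivered = 0.1859 x 0.01743 = 0.003240 mol.
For a 1:1 reaction, n(HClO4) = 0.003240 mol.
[HClO4] = 0.003240 mol / 0.03488 L = 0.0929 M.

0.0929 M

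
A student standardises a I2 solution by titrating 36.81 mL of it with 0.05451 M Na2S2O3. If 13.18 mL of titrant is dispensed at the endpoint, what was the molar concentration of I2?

0.00976 M

n(Na2S2O3) = 0.05451 x 0.01318 = 0.0007184 mol.
From the balanced equation, 2 mol Na2S2O3 reacts with 1 mol I2, so n(I2) = 0.0007184 x 1/2 = 0.0003592 mol.
[I2] = 0.0003592 / 0.03681 L = 0.00976 M.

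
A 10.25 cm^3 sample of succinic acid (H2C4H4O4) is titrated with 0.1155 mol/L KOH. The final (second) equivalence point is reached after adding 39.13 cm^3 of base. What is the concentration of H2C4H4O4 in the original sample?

n(KOH) = 0.1155 x 0.03913 = 0.004520 mol.
At the final (second) equivalence point, 2 mol OH^- react per mol H2C4H4O4, so n(H2C4H4O4) = 0.004520 / 2 = 0.002260 mol.
[H2C4H4O4] = 0.002260 / 0.01025 L = 0.220 M.

0.220 M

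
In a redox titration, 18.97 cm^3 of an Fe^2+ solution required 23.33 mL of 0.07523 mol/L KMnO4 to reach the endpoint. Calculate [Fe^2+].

n(KMnO4) = 0.07523 x 0.02333 = 0.001755 mol.
From the balanced equation, 1 mol KMnO4 reacts with 5 mol Fe^2+, so n(Fe^2+) = 0.001755 x 5/1 = 0.008776 mol.
[Fe^2+] = 0.008776 / 0.01897 L = 0.463 M.

0.463 M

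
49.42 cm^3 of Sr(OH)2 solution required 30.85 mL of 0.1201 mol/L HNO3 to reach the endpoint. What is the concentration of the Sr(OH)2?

0.0375 M

n(HNO3) delivered = 0.1201 x 0.03085 = 0.003705 mol.
The reaction is 1 Sr(OH)2 + 2 HNO3, so n(Sr(OH)2) = 0.003705 x 1/2 = 0.001853 mol.
[Sr(OH)2] = 0.001853 mol / 0.04942 L = 0.0375 M.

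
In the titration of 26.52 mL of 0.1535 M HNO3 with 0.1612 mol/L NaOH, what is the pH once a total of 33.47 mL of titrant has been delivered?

n(acid) = 0.1535 x 0.02652 = 0.004071 mol; n(NaOH) added = 0.1612 x 0.03347 = 0.005395 mol.
Base is in excess by 0.005395 - 0.004071 = 0.001325 mol in a total volume of 0.05999 L.
[OH^-] = 0.001325/0.05999 = 0.02208 M, so pOH = 1.66 and pH = 14.00 - 1.66 = 12.34.

12.34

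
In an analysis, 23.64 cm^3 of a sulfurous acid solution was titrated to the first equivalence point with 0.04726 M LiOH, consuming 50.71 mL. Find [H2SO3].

0.101 M

n(LiOH) = 0.04726 x 0.05071 = 0.002397 mol.
At the first equivalence point, 1 mol OH^- react per mol H2SO3, so n(H2SO3) = 0.002397 / 1 = 0.002397 mol.
[H2SO3] = 0.002397 / 0.02364 L = 0.101 M.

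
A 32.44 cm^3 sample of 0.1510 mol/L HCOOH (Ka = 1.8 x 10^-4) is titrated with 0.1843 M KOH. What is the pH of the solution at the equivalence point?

8.33

n(HCOOH) = 0.1510 x 0.03244 = 0.004898 mol; V(KOH) at equivalence = 0.004898/0.1843 = 0.02658 L.
At equivalence all the acid is converted to HCOO-; total volume = 0.03244 + 0.02658 = 0.05902 L, so [HCOO-] = 0.004898/0.05902 = 0.08300 M.
Kb = Kw/Ka = 1.0e-14 / 1.8 x 10^-4 = 5.56e-11.
[OH^-] = sqrt(Kb x [HCOO-]) = sqrt(5.56e-11 x 0.08300) = 2.15e-6 M.
pOH = 5.67, so pH = 14.00 - 5.67 = 8.33.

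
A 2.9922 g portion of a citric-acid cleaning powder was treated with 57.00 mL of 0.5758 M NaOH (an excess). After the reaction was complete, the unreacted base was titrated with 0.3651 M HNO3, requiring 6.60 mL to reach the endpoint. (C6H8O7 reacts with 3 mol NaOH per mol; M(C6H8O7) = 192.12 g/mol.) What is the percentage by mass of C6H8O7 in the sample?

65.1%

Total n(NaOH) added = 0.5758 x 0.05700 = 0.03282 mol.
n(HNO3) used = 0.3651 x 0.006600 = 0.002410 mol, which equals the excess n(NaOH).
So n(NaOH) consumed by the sample = 0.03282 - 0.002410 = 0.03041 mol.
n(C6H8O7) = 0.03041 / 3 = 0.01014 mol.
mass C6H8O7 = 0.01014 x 192.12 = 1.948 g, so %C6H8O7 = 1.948/2.9922 x 100 = 65.1%.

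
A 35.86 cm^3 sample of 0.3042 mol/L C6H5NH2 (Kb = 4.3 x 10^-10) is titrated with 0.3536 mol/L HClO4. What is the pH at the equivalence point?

2.71

n(C6H5NH2) = 0.3042 x 0.03586 = 0.01091 mol; V(HClO4) at equivalence = 0.01091/0.3536 = 0.03085 L.
At equivalence the base is fully converted to C6H5NH3+; total volume = 0.06671 L, so [C6H5NH3+] = 0.01091/0.06671 = 0.1635 M.
Ka(C6H5NH3+) = Kw/Kb = 1.0e-14 / 4.3 x 10^-10 = 2.33e-5.
[H^+] = sqrt(Ka x [C6H5NH3+]) = sqrt(2.33e-5 x 0.1635) = 0.00195 M.
pH = -log(0.00195) = 2.71.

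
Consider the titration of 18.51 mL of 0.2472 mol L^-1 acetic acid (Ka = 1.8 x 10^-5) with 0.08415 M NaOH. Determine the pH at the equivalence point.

n(CH3COOH) = 0.2472 x 0.01851 = 0.004576 mol; V(NaOH) at equivalence = 0.004576/0.08415 = 0.05438 L.
At equivalence all the acid is converted to CH3COO-; total volume = 0.01851 + 0.05438 = 0.07289 L, so [CH3COO-] = 0.004576/0.07289 = 0.06278 M.
Kb = Kw/Ka = 1.0e-14 / 1.8 x 10^-5 = 5.56e-10.
[OH^-] = sqrt(Kb x [CH3COO-]) = sqrt(5.56e-10 x 0.06278) = 5.91e-6 M.
pOH = 5.23, so pH = 14.00 - 5.23 = 8.77.

8.77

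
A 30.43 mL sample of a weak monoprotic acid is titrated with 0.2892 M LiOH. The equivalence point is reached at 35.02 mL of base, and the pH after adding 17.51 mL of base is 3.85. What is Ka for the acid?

1.4 x 10^-4

17.51 mL is half of the equivalence volume, so this is the half-equivalence point where [HA] = [A^-].
At half-equivalence pH = pKa, so pKa = 3.85.
Ka = 10^(-3.85) = 1.4 x 10^-4.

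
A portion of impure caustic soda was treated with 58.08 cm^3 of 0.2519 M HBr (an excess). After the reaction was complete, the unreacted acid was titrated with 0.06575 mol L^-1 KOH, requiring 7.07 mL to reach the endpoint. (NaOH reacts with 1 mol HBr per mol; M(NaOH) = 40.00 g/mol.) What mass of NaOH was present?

0.567 g

Total n(HBr) added = 0.2519 x 0.05808 = 0.01463 mol.
n(KOH) used = 0.06575 x 0.007070 = 0.0004649 mol, which equals the excess n(HBr).
So n(HBr) consumed by the sample = 0.01463 - 0.0004649 = 0.01417 mol.
n(NaOH) = 0.01417 / 1 = 0.01417 mol.
mass = 0.01417 mol x 40.00 g/mol = 0.567 g.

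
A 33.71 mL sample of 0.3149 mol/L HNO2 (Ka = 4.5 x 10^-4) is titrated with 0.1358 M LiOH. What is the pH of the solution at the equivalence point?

8.16

n(HNO2) = 0.3149 x 0.03371 = 0.01062 mol; V(LiOH) at equivalence = 0.01062/0.1358 = 0.07817 L.
At equivalence all the acid is converted to NO2-; total volume = 0.03371 + 0.07817 = 0.1119 L, so [NO2-] = 0.01062/0.1119 = 0.09488 M.
Kb = Kw/Ka = 1.0e-14 / 4.5 x 10^-4 = 2.22e-11.
[OH^-] = sqrt(Kb x [NO2-]) = sqrt(2.22e-11 x 0.09488) = 1.45e-6 M.
pOH = 5.84, so pH = 14.00 - 5.84 = 8.16.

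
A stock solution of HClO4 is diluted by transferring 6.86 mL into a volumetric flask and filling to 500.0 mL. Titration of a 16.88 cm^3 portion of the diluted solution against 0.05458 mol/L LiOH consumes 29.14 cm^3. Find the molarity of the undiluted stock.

6.87 M

n(LiOH) = 0.05458 x 0.02914 = 0.001590 mol.
n(HClO4) in the aliquot = 0.001590 mol.
[diluted HClO4] = 0.001590 / 0.01688 = 0.09422 M.
Dilution factor = 500.0/6.860 = 72.89, so [stock] = 0.09422 x 72.89 = 6.87 M.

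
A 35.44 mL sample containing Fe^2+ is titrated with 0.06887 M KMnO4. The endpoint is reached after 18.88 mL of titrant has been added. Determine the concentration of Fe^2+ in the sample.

0.183 M

n(KMnO4) = 0.06887 x 0.01888 = 0.001300 mol.
From the balanced equation, 1 mol KMnO4 reacts with 5 mol Fe^2+, so n(Fe^2+) = 0.001300 x 5/1 = 0.006501 mol.
[Fe^2+] = 0.006501 / 0.03544 L = 0.183 M.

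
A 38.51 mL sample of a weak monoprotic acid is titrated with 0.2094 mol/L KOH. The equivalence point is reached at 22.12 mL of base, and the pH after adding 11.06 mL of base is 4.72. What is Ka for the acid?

11.06 mL is half of the equivalence volume, so this is the half-equivalence point where [HA] = [A^-].
At half-equivalence pH = pKa, so pKa = 4.72.
Ka = 10^(-4.72) = 1.9 x 10^-5.

1.9 x 10^-5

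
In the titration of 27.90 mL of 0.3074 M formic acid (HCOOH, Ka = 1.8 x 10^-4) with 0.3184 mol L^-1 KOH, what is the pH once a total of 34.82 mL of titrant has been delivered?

n(acid) = 0.3074 x 0.02790 = 0.008576 mol; n(KOH) added = 0.3184 x 0.03482 = 0.01109 mol.
Base is in excess by 0.01109 - 0.008576 = 0.002510 mol in a total volume of 0.06272 L.
[OH^-] = 0.002510/0.06272 = 0.04002 M, so pOH = 1.40 and pH = 14.00 - 1.40 = 12.60.

12.60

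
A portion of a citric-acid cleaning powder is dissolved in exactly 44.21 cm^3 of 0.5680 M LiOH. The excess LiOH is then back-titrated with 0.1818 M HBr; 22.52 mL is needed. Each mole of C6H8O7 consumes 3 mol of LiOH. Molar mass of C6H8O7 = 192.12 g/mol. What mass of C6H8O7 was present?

1.35 g

Total n(LiOH) added = 0.5680 x 0.04421 = 0.02511 mol.
n(HBr) used = 0.1818 x 0.02252 = 0.004094 mol, which equals the excess n(LiOH).
So n(LiOH) consumed by the sample = 0.02511 - 0.004094 = 0.02102 mol.
n(C6H8O7) = 0.02102 / 3 = 0.007006 mol.
mass = 0.007006 mol x 192.12 g/mol = 1.35 g.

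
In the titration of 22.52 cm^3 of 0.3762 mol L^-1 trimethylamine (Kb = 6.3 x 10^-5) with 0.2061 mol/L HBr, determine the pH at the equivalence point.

n((CH3)3N) = 0.3762 x 0.02252 = 0.008472 mol; V(HBr) at equivalence = 0.008472/0.2061 = 0.04111 L.
At equivalence the base is fully converted to (CH3)3NH+; total volume = 0.06363 L, so [(CH3)3NH+] = 0.008472/0.06363 = 0.1332 M.
Ka((CH3)3NH+) = Kw/Kb = 1.0e-14 / 6.3 x 10^-5 = 1.59e-10.
[H^+] = sqrt(Ka x [(CH3)3NH+]) = sqrt(1.59e-10 x 0.1332) = 4.60e-6 M.
pH = -log(4.60e-6) = 5.34.

5.34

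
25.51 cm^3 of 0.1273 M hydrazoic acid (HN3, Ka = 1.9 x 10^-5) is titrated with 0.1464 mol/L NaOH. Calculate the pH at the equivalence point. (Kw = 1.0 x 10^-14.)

n(HN3) = 0.1273 x 0.02551 = 0.003247 mol; V(NaOH) at equivalence = 0.003247/0.1464 = 0.02218 L.
At equivalence all the acid is converted to N3-; total volume = 0.02551 + 0.02218 = 0.04769 L, so [N3-] = 0.003247/0.04769 = 0.06809 M.
Kb = Kw/Ka = 1.0e-14 / 1.9 x 10^-5 = 5.26e-10.
[OH^-] = sqrt(Kb x [N3-]) = sqrt(5.26e-10 x 0.06809) = 5.99e-6 M.
pOH = 5.22, so pH = 14.00 - 5.22 = 8.78.

8.78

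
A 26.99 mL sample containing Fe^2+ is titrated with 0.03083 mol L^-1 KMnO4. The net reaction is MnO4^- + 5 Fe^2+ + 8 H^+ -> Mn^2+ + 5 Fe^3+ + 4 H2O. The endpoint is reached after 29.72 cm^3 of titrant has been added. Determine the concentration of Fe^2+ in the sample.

n(KMnO4) = 0.03083 x 0.02972 = 0.0009163 mol.
From the balanced equation, 1 mol KMnO4 reacts with 5 mol Fe^2+, so n(Fe^2+) = 0.0009163 x 5/1 = 0.004581 mol.
[Fe^2+] = 0.004581 / 0.02699 L = 0.170 M.

0.170 M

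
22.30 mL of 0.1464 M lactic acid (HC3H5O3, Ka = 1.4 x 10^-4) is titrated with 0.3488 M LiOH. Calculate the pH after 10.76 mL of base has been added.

n(acid) = 0.1464 x 0.02230 = 0.003265 mol; n(LiOH) added = 0.3488 x 0.01076 = 0.003753 mol.
Base is in excess by 0.003753 - 0.003265 = 0.0004884 mol in a total volume of 0.03306 L.
[OH^-] = 0.0004884/0.03306 = 0.01477 M, so pOH = 1.83 and pH = 14.00 - 1.83 = 12.17.

12.17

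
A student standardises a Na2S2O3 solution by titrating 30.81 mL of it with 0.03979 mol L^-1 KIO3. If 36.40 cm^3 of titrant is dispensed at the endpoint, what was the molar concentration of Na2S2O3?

n(KIO3) = 0.03979 x 0.03640 = 0.001448 mol.
From the balanced equation, 1 mol KIO3 reacts with 6 mol Na2S2O3, so n(Na2S2O3) = 0.001448 x 6/1 = 0.008690 mol.
[Na2S2O3] = 0.008690 / 0.03081 L = 0.282 M.

0.282 M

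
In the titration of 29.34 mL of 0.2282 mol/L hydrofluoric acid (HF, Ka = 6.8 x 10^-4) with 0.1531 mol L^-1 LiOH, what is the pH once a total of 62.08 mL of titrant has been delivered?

n(acid) = 0.2282 x 0.02934 = 0.006695 mol; n(LiOH) added = 0.1531 x 0.06208 = 0.009504 mol.
Base is in excess by 0.009504 - 0.006695 = 0.002809 mol in a total volume of 0.09142 L.
[OH^-] = 0.002809/0.09142 = 0.03073 M, so pOH = 1.51 and pH = 14.00 - 1.51 = 12.49.

12.49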